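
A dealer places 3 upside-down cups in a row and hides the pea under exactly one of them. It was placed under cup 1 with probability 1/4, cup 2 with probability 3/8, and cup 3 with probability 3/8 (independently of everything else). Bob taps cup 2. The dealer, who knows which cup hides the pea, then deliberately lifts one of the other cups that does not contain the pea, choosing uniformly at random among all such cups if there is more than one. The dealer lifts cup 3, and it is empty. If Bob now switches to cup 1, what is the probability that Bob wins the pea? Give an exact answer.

4/7

Consider each possible location of the pea in turn.
If it is under cup 1 (prior 1/4): the dealer has no choice, probability 1; weight (1/4)·1 = 1/4.
If it is under cup 2 (prior 3/8): the dealer has 2 equally likely choices, so probability 1/2; weight (3/8)·(1/2) = 3/16.
If it is under cup 3 (prior 3/8): the dealer opened cup 3, so this case is ruled out; weight (3/8)·0 = 0.
The weights sum to 7/16.
So P(the pea under cup 1 | the dealer opened cup 3) = (1/4) / (7/16) = 4/7.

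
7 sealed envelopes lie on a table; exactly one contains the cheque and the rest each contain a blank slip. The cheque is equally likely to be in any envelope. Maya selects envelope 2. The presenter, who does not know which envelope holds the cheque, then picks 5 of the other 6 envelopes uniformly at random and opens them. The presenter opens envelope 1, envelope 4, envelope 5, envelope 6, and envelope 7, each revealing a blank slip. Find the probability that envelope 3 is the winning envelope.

1/2

Condition on the true location of the cheque.
If it is in any of envelopes 1, 4, 5, 6, and 7 (prior 1/7 each): that envelope was opened and seen not to hold the prize — ruled out; weight (1/7)·0 = 0 each.
If it is in either of envelopes 2 and 3 (prior 1/7 each): the presenter picks exactly this set with probability 1/6 regardless, and none is the prize; weight (1/7)·(1/6) = 1/42 each.
The weights sum to 1/21.
So P(the cheque in envelope 3 | the presenter opened envelope 1, envelope 4, envelope 5, envelope 6, and envelope 7) = (1/42) / (1/21) = 1/2.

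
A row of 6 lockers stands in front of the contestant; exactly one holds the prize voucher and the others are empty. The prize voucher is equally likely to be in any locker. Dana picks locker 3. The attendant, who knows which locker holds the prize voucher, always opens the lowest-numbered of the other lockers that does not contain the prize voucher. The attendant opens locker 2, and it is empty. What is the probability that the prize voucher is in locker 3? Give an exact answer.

0

Apply Bayes' rule, conditioning on where the prize voucher actually is.
If it is in locker 1 (prior 1/6): locker 2 is the lowest-numbered option available, probability 1; weight (1/6)·1 = 1/6.
If it is in locker 2 (prior 1/6): the attendant opened locker 2, so this case is ruled out; weight (1/6)·0 = 0.
If it is in any of lockers 3, 4, 5, and 6 (prior 1/6 each): the attendant would have opened locker 1 instead, probability 0; weight (1/6)·0 = 0 each.
The weights sum to 1/6.
So P(the prize voucher in locker 3 | the attendant opened locker 2) = 0 / (1/6) = 0.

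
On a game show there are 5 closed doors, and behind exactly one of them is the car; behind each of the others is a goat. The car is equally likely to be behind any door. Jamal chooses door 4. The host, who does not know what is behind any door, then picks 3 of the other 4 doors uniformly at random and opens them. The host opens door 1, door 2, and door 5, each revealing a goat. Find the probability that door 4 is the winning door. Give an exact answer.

Condition on the true location of the car.
If it is behind any of doors 1, 2, and 5 (prior 1/5 each): that door was opened and seen not to hold the prize — ruled out; weight (1/5)·0 = 0 each.
If it is behind either of doors 3 and 4 (prior 1/5 each): the host picks exactly this set with probability 1/4 regardless, and none is the prize; weight (1/5)·(1/4) = 1/20 each.
The weights sum to 1/10.
So P(the car behind door 4 | the host opened door 1, door 2, and door 5) = (1/20) / (1/10) = 1/2.

1/2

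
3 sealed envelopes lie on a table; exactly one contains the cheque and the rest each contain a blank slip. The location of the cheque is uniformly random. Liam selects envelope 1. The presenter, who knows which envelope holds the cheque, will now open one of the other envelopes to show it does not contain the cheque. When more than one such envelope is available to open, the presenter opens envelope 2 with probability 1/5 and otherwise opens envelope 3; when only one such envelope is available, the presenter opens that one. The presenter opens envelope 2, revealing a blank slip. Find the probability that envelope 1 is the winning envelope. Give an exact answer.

Condition on the true location of the cheque.
If it is in envelope 1 (prior 1/3): envelope 2 is available, opened with probability 1/5; weight (1/3)·(1/5) = 1/15.
If it is in envelope 2 (prior 1/3): the presenter opened envelope 2, so this case is ruled out; weight (1/3)·0 = 0.
If it is in envelope 3 (prior 1/3): only envelope 2 is available, probability 1; weight (1/3)·1 = 1/3.
The weights sum to 2/5.
So P(the cheque in envelope 1 | the presenter opened envelope 2) = (1/15) / (2/5) = 1/6.

1/6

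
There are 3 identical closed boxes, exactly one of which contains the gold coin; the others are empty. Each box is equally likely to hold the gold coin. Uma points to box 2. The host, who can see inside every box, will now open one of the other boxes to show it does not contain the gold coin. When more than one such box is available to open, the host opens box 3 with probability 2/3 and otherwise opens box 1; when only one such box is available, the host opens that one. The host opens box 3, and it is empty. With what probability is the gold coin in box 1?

Consider each possible location of the gold coin in turn.
If it is in box 1 (prior 1/3): only box 3 is available, probability 1; weight (1/3)·1 = 1/3.
If it is in box 2 (prior 1/3): box 3 is available, opened with probability 2/3; weight (1/3)·(2/3) = 2/9.
If it is in box 3 (prior 1/3): the host opened box 3, so this case is ruled out; weight (1/3)·0 = 0.
The weights sum to 5/9.
So P(the gold coin in box 1 | the host opened box 3) = (1/3) / (5/9) = 3/5.

3/5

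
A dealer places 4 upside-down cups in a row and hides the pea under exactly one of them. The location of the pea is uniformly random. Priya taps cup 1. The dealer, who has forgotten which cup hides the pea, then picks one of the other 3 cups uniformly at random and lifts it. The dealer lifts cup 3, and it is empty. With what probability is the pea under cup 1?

Because the dealer chose which cup to lift without knowing where the pea is, the choice is independent of the prize location. Learning that cup 3 does not hold the pea simply rules out that one location and leaves the remaining 3 cups still equally likely by symmetry.
So P(the pea under cup 1) = 1/3.

1/3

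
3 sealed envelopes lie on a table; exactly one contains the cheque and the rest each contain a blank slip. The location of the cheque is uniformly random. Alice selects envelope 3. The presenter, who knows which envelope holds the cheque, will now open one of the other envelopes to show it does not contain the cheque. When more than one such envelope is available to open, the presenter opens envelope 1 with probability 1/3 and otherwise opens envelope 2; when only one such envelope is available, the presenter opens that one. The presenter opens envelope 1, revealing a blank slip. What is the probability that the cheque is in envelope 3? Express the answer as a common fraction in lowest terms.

Consider each possible location of the cheque in turn.
If it is in envelope 1 (prior 1/3): the presenter opened envelope 1, so this case is ruled out; weight (1/3)·0 = 0.
If it is in envelope 2 (prior 1/3): only envelope 1 is available, probability 1; weight (1/3)·1 = 1/3.
If it is in envelope 3 (prior 1/3): envelope 1 is available, opened with probability 1/3; weight (1/3)·(1/3) = 1/9.
The weights sum to 4/9.
So P(the cheque in envelope 3 | the presenter opened envelope 1) = (1/9) / (4/9) = 1/4.

1/4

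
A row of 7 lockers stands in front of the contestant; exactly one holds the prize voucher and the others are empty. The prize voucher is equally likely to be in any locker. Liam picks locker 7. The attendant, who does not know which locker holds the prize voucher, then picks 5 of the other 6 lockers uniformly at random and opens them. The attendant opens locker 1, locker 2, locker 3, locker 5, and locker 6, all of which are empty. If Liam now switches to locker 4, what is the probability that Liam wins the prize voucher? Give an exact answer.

Because the attendant chose which lockers to open without knowing where the prize voucher is, the choice is independent of the prize location. Learning that none of the 5 opened lockers holds the prize voucher simply rules out those 5 locations and leaves the remaining 2 lockers still equally likely by symmetry.
So P(the prize voucher in locker 4) = 1/2.

1/2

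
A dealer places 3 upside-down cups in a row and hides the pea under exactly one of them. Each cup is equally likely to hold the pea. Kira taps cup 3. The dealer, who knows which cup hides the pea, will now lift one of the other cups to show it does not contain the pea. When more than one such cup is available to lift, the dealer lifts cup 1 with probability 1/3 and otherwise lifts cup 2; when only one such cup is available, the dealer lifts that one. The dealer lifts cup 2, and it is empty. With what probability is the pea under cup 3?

Apply Bayes' rule, conditioning on where the pea actually is.
If it is under cup 1 (prior 1/3): only cup 2 is available, probability 1; weight (1/3)·1 = 1/3.
If it is under cup 2 (prior 1/3): the dealer opened cup 2, so this case is ruled out; weight (1/3)·0 = 0.
If it is under cup 3 (prior 1/3): cup 1 is available but not opened, probability 2/3; weight (1/3)·(2/3) = 2/9.
The weights sum to 5/9.
So P(the pea under cup 3 | the dealer opened cup 2) = (2/9) / (5/9) = 2/5.

2/5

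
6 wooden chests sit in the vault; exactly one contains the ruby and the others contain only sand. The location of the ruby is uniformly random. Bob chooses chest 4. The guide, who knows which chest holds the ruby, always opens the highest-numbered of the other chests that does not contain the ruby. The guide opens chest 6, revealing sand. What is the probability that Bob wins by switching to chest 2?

Condition on the true location of the ruby.
If it is in any of chests 1, 2, 3, 4, and 5 (prior 1/6 each): chest 6 is the highest-numbered option available, probability 1; weight (1/6)·1 = 1/6 each.
If it is in chest 6 (prior 1/6): the guide opened chest 6, so this case is ruled out; weight (1/6)·0 = 0.
The weights sum to 5/6.
So P(the ruby in chest 2 | the guide opened chest 6) = (1/6) / (5/6) = 1/5.

1/5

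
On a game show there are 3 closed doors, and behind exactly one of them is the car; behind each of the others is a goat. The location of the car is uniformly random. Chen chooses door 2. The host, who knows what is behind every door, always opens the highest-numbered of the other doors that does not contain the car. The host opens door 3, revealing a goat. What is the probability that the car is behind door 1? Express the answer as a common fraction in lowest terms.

1/2

Condition on the true location of the car.
If it is behind either of doors 1 and 2 (prior 1/3 each): door 3 is the highest-numbered option available, probability 1; weight (1/3)·1 = 1/3 each.
If it is behind door 3 (prior 1/3): the host opened door 3, so this case is ruled out; weight (1/3)·0 = 0.
The weights sum to 2/3.
So P(the car behind door 1 | the host opened door 3) = (1/3) / (2/3) = 1/2.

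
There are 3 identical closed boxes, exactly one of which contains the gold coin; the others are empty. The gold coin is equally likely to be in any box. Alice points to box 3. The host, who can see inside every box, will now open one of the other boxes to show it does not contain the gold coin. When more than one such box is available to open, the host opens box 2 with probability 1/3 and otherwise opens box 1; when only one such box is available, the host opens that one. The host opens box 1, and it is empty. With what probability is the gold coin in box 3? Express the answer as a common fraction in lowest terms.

Consider each possible location of the gold coin in turn.
If it is in box 1 (prior 1/3): the host opened box 1, so this case is ruled out; weight (1/3)·0 = 0.
If it is in box 2 (prior 1/3): only box 1 is available, probability 1; weight (1/3)·1 = 1/3.
If it is in box 3 (prior 1/3): box 2 is available but not opened, probability 2/3; weight (1/3)·(2/3) = 2/9.
The weights sum to 5/9.
So P(the gold coin in box 3 | the host opened box 1) = (2/9) / (5/9) = 2/5.

2/5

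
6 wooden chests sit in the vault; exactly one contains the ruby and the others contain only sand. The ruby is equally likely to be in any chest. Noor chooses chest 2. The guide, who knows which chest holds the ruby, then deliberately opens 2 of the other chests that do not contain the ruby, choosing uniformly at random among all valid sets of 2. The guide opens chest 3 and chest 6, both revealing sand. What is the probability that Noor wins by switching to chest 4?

5/18

Apply Bayes' rule, conditioning on where the ruby actually is.
If it is in any of chests 1, 4, and 5 (prior 1/6 each): the guide has 6 equally likely choices, so probability 1/6; weight (1/6)·(1/6) = 1/36 each.
If it is in chest 2 (prior 1/6): the guide has 10 equally likely choices, so probability 1/10; weight (1/6)·(1/10) = 1/60.
If it is in either of chests 3 and 6 (prior 1/6 each): that chest was opened and seen not to hold the prize — ruled out; weight (1/6)·0 = 0 each.
The weights sum to 1/10.
So P(the ruby in chest 4 | the guide opened chest 3 and chest 6) = (1/36) / (1/10) = 5/18.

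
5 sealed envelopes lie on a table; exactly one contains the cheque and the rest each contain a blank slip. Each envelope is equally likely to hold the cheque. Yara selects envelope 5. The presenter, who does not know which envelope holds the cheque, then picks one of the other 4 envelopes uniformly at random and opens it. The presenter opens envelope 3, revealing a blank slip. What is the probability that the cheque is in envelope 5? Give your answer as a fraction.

Condition on the true location of the cheque.
If it is in any of envelopes 1, 2, 4, and 5 (prior 1/5 each): the presenter picks envelope 3 with probability 1/4 regardless, and it is not the prize; weight (1/5)·(1/4) = 1/20 each.
If it is in envelope 3 (prior 1/5): the presenter opened envelope 3, so this case is ruled out; weight (1/5)·0 = 0.
The weights sum to 1/5.
So P(the cheque in envelope 5 | the presenter opened envelope 3) = (1/20) / (1/5) = 1/4.

1/4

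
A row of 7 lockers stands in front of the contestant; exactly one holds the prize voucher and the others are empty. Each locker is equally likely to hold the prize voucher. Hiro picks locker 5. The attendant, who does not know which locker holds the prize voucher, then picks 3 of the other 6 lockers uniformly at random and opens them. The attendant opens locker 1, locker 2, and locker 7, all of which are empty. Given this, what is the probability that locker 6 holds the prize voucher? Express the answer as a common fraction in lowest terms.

Apply Bayes' rule, conditioning on where the prize voucher actually is.
If it is in any of lockers 1, 2, and 7 (prior 1/7 each): that locker was opened and seen not to hold the prize — ruled out; weight (1/7)·0 = 0 each.
If it is in any of lockers 3, 4, 5, and 6 (prior 1/7 each): the attendant picks exactly this set with probability 1/20 regardless, and none is the prize; weight (1/7)·(1/20) = 1/140 each.
The weights sum to 1/35.
So P(the prize voucher in locker 6 | the attendant opened locker 1, locker 2, and locker 7) = (1/140) / (1/35) = 1/4.

1/4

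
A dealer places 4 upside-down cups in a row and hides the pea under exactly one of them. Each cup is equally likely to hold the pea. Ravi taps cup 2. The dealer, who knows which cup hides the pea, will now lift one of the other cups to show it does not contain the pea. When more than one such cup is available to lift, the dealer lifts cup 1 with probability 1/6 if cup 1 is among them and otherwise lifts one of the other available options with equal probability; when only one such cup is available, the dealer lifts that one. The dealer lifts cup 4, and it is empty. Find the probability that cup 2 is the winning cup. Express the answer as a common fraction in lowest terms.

5/21

Consider each possible location of the pea in turn.
If it is under cup 1 (prior 1/4): cup 1 holds the prize so is unavailable; the dealer chooses uniformly among the 2 others, probability 1/2; weight (1/4)·(1/2) = 1/8.
If it is under cup 2 (prior 1/4): cup 1 is available but not opened; cup 4 gets probability (1 − 1/6)/2 = 5/12; weight (1/4)·(5/12) = 5/48.
If it is under cup 3 (prior 1/4): cup 1 is available but not opened, probability 5/6; weight (1/4)·(5/6) = 5/24.
If it is under cup 4 (prior 1/4): the dealer opened cup 4, so this case is ruled out; weight (1/4)·0 = 0.
The weights sum to 7/16.
So P(the pea under cup 2 | the dealer opened cup 4) = (5/48) / (7/16) = 5/21.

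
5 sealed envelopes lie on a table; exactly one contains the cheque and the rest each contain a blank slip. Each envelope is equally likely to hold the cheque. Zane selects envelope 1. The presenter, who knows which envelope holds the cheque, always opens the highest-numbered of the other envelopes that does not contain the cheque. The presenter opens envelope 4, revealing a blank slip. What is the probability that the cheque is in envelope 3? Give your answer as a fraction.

0

Consider each possible location of the cheque in turn.
If it is in any of envelopes 1, 2, and 3 (prior 1/5 each): the presenter would have opened envelope 5 instead, probability 0; weight (1/5)·0 = 0 each.
If it is in envelope 4 (prior 1/5): the presenter opened envelope 4, so this case is ruled out; weight (1/5)·0 = 0.
If it is in envelope 5 (prior 1/5): envelope 4 is the highest-numbered option available, probability 1; weight (1/5)·1 = 1/5.
The weights sum to 1/5.
So P(the cheque in envelope 3 | the presenter opened envelope 4) = 0 / (1/5) = 0.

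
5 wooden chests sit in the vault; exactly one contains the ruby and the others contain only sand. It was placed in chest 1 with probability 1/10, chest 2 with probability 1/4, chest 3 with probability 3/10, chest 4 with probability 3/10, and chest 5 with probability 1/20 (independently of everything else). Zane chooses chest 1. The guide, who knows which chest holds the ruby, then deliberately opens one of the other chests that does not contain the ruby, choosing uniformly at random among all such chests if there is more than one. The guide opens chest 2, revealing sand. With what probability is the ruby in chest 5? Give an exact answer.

2/29

Consider each possible location of the ruby in turn.
If it is in chest 1 (prior 1/10): the guide has 4 equally likely choices, so probability 1/4; weight (1/10)·(1/4) = 1/40.
If it is in chest 2 (prior 1/4): the guide opened chest 2, so this case is ruled out; weight (1/4)·0 = 0.
If it is in either of chests 3 and 4 (prior 3/10 each): the guide has 3 equally likely choices, so probability 1/3; weight (3/10)·(1/3) = 1/10 each.
If it is in chest 5 (prior 1/20): the guide has 3 equally likely choices, so probability 1/3; weight (1/20)·(1/3) = 1/60.
The weights sum to 29/120.
So P(the ruby in chest 5 | the guide opened chest 2) = (1/60) / (29/120) = 2/29.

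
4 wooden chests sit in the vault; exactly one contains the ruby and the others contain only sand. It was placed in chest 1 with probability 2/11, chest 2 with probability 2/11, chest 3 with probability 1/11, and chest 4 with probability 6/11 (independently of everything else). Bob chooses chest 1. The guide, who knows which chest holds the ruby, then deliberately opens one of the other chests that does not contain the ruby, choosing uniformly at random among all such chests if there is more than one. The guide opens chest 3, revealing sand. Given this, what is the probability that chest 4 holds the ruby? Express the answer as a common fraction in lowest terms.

9/14

Consider each possible location of the ruby in turn.
If it is in chest 1 (prior 2/11): the guide has 3 equally likely choices, so probability 1/3; weight (2/11)·(1/3) = 2/33.
If it is in chest 2 (prior 2/11): the guide has 2 equally likely choices, so probability 1/2; weight (2/11)·(1/2) = 1/11.
If it is in chest 3 (prior 1/11): the guide opened chest 3, so this case is ruled out; weight (1/11)·0 = 0.
If it is in chest 4 (prior 6/11): the guide has 2 equally likely choices, so probability 1/2; weight (6/11)·(1/2) = 3/11.
The weights sum to 14/33.
So P(the ruby in chest 4 | the guide opened chest 3) = (3/11) / (14/33) = 9/14.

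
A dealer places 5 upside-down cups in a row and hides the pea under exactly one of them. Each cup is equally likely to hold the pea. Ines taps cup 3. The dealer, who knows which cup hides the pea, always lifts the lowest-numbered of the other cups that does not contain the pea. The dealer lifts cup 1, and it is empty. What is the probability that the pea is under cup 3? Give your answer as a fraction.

Condition on the true location of the pea.
If it is under cup 1 (prior 1/5): the dealer opened cup 1, so this case is ruled out; weight (1/5)·0 = 0.
If it is under any of cups 2, 3, 4, and 5 (prior 1/5 each): cup 1 is the lowest-numbered option available, probability 1; weight (1/5)·1 = 1/5 each.
The weights sum to 4/5.
So P(the pea under cup 3 | the dealer opened cup 1) = (1/5) / (4/5) = 1/4.

1/4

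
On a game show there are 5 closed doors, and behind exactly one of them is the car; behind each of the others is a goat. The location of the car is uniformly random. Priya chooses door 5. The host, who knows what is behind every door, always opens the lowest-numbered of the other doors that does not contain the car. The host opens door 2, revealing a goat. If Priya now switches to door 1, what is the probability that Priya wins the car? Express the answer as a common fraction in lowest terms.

1

Condition on the true location of the car.
If it is behind door 1 (prior 1/5): door 2 is the lowest-numbered option available, probability 1; weight (1/5)·1 = 1/5.
If it is behind door 2 (prior 1/5): the host opened door 2, so this case is ruled out; weight (1/5)·0 = 0.
If it is behind any of doors 3, 4, and 5 (prior 1/5 each): the host would have opened door 1 instead, probability 0; weight (1/5)·0 = 0 each.
The weights sum to 1/5.
So P(the car behind door 1 | the host opened door 2) = (1/5) / (1/5) = 1.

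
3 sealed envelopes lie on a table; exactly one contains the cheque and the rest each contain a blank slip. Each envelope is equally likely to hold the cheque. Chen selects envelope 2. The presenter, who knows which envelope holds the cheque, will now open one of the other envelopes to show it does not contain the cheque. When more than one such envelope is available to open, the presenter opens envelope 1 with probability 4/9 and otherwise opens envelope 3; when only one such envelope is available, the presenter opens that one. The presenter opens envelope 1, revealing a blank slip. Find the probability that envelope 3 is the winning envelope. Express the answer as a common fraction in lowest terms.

Consider each possible location of the cheque in turn.
If it is in envelope 1 (prior 1/3): the presenter opened envelope 1, so this case is ruled out; weight (1/3)·0 = 0.
If it is in envelope 2 (prior 1/3): envelope 1 is available, opened with probability 4/9; weight (1/3)·(4/9) = 4/27.
If it is in envelope 3 (prior 1/3): only envelope 1 is available, probability 1; weight (1/3)·1 = 1/3.
The weights sum to 13/27.
So P(the cheque in envelope 3 | the presenter opened envelope 1) = (1/3) / (13/27) = 9/13.

9/13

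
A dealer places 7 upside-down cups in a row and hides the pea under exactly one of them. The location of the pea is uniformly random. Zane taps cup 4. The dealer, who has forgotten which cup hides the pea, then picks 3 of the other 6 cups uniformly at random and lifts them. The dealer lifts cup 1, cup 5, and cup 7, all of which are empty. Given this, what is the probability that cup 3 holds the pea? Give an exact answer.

1/4

Apply Bayes' rule, conditioning on where the pea actually is.
If it is under any of cups 1, 5, and 7 (prior 1/7 each): that cup was opened and seen not to hold the prize — ruled out; weight (1/7)·0 = 0 each.
If it is under any of cups 2, 3, 4, and 6 (prior 1/7 each): the dealer picks exactly this set with probability 1/20 regardless, and none is the prize; weight (1/7)·(1/20) = 1/140 each.
The weights sum to 1/35.
So P(the pea under cup 3 | the dealer opened cup 1, cup 5, and cup 7) = (1/140) / (1/35) = 1/4.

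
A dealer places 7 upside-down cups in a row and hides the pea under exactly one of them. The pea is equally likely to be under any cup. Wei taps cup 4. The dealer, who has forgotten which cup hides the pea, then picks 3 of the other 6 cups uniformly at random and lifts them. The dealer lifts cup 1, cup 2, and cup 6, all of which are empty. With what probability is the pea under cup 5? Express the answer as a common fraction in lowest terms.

1/4

Apply Bayes' rule, conditioning on where the pea actually is.
If it is under any of cups 1, 2, and 6 (prior 1/7 each): that cup was opened and seen not to hold the prize — ruled out; weight (1/7)·0 = 0 each.
If it is under any of cups 3, 4, 5, and 7 (prior 1/7 each): the dealer picks exactly this set with probability 1/20 regardless, and none is the prize; weight (1/7)·(1/20) = 1/140 each.
The weights sum to 1/35.
So P(the pea under cup 5 | the dealer opened cup 1, cup 2, and cup 6) = (1/140) / (1/35) = 1/4.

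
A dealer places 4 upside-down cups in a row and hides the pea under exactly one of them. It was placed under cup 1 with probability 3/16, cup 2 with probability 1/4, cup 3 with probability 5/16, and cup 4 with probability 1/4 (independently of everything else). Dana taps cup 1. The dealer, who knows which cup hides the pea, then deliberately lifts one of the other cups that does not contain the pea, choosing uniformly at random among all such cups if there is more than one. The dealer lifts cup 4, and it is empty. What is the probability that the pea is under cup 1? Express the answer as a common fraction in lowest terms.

Apply Bayes' rule, conditioning on where the pea actually is.
If it is under cup 1 (prior 3/16): the dealer has 3 equally likely choices, so probability 1/3; weight (3/16)·(1/3) = 1/16.
If it is under cup 2 (prior 1/4): the dealer has 2 equally likely choices, so probability 1/2; weight (1/4)·(1/2) = 1/8.
If it is under cup 3 (prior 5/16): the dealer has 2 equally likely choices, so probability 1/2; weight (5/16)·(1/2) = 5/32.
If it is under cup 4 (prior 1/4): the dealer opened cup 4, so this case is ruled out; weight (1/4)·0 = 0.
The weights sum to 11/32.
So P(the pea under cup 1 | the dealer opened cup 4) = (1/16) / (11/32) = 2/11.

2/11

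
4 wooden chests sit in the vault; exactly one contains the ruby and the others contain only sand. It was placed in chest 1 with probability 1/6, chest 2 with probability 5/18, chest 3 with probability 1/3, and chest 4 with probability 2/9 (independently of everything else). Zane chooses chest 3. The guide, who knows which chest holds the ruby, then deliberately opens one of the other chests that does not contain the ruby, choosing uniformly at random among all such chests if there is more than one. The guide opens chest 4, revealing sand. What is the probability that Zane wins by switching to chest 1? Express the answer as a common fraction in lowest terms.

1/4

Condition on the true location of the ruby.
If it is in chest 1 (prior 1/6): the guide has 2 equally likely choices, so probability 1/2; weight (1/6)·(1/2) = 1/12.
If it is in chest 2 (prior 5/18): the guide has 2 equally likely choices, so probability 1/2; weight (5/18)·(1/2) = 5/36.
If it is in chest 3 (prior 1/3): the guide has 3 equally likely choices, so probability 1/3; weight (1/3)·(1/3) = 1/9.
If it is in chest 4 (prior 2/9): the guide opened chest 4, so this case is ruled out; weight (2/9)·0 = 0.
The weights sum to 1/3.
So P(the ruby in chest 1 | the guide opened chest 4) = (1/12) / (1/3) = 1/4.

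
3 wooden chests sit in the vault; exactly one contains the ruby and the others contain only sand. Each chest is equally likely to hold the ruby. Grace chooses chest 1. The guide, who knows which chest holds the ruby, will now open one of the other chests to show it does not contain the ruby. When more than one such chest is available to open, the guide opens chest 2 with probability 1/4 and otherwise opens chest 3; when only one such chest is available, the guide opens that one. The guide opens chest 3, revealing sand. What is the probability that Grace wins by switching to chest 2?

Condition on the true location of the ruby.
If it is in chest 1 (prior 1/3): chest 2 is available but not opened, probability 3/4; weight (1/3)·(3/4) = 1/4.
If it is in chest 2 (prior 1/3): only chest 3 is available, probability 1; weight (1/3)·1 = 1/3.
If it is in chest 3 (prior 1/3): the guide opened chest 3, so this case is ruled out; weight (1/3)·0 = 0.
The weights sum to 7/12.
So P(the ruby in chest 2 | the guide opened chest 3) = (1/3) / (7/12) = 4/7.

4/7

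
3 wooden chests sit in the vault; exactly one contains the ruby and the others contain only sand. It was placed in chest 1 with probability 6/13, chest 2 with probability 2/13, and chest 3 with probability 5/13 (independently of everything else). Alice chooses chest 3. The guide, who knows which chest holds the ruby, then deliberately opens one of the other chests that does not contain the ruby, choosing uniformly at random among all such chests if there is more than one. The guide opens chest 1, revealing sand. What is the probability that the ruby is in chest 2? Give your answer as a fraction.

Consider each possible location of the ruby in turn.
If it is in chest 1 (prior 6/13): the guide opened chest 1, so this case is ruled out; weight (6/13)·0 = 0.
If it is in chest 2 (prior 2/13): the guide has no choice, probability 1; weight (2/13)·1 = 2/13.
If it is in chest 3 (prior 5/13): the guide has 2 equally likely choices, so probability 1/2; weight (5/13)·(1/2) = 5/26.
The weights sum to 9/26.
So P(the ruby in chest 2 | the guide opened chest 1) = (2/13) / (9/26) = 4/9.

4/9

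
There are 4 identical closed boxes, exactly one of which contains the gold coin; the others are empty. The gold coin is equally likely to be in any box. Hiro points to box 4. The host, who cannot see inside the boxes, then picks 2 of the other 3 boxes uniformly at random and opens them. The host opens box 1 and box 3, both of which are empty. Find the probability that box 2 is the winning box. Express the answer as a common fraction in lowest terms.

1/2

Consider each possible location of the gold coin in turn.
If it is in either of boxes 1 and 3 (prior 1/4 each): that box was opened and seen not to hold the prize — ruled out; weight (1/4)·0 = 0 each.
If it is in either of boxes 2 and 4 (prior 1/4 each): the host picks exactly this set with probability 1/3 regardless, and none is the prize; weight (1/4)·(1/3) = 1/12 each.
The weights sum to 1/6.
So P(the gold coin in box 2 | the host opened box 1 and box 3) = (1/12) / (1/6) = 1/2.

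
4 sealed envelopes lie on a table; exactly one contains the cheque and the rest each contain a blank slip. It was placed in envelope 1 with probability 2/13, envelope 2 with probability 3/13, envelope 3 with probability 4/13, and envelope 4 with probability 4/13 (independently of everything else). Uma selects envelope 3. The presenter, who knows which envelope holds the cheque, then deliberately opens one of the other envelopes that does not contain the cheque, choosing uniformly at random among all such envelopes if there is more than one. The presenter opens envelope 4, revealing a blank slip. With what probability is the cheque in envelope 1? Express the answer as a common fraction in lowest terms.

6/23

Consider each possible location of the cheque in turn.
If it is in envelope 1 (prior 2/13): the presenter has 2 equally likely choices, so probability 1/2; weight (2/13)·(1/2) = 1/13.
If it is in envelope 2 (prior 3/13): the presenter has 2 equally likely choices, so probability 1/2; weight (3/13)·(1/2) = 3/26.
If it is in envelope 3 (prior 4/13): the presenter has 3 equally likely choices, so probability 1/3; weight (4/13)·(1/3) = 4/39.
If it is in envelope 4 (prior 4/13): the presenter opened envelope 4, so this case is ruled out; weight (4/13)·0 = 0.
The weights sum to 23/78.
So P(the cheque in envelope 1 | the presenter opened envelope 4) = (1/13) / (23/78) = 6/23.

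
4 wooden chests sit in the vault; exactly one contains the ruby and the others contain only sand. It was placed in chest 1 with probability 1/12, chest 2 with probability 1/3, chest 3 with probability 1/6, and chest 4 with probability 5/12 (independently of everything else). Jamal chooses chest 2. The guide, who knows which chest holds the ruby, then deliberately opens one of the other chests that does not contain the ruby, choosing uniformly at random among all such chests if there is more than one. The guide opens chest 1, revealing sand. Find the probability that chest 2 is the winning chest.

8/29

Consider each possible location of the ruby in turn.
If it is in chest 1 (prior 1/12): the guide opened chest 1, so this case is ruled out; weight (1/12)·0 = 0.
If it is in chest 2 (prior 1/3): the guide has 3 equally likely choices, so probability 1/3; weight (1/3)·(1/3) = 1/9.
If it is in chest 3 (prior 1/6): the guide has 2 equally likely choices, so probability 1/2; weight (1/6)·(1/2) = 1/12.
If it is in chest 4 (prior 5/12): the guide has 2 equally likely choices, so probability 1/2; weight (5/12)·(1/2) = 5/24.
The weights sum to 29/72.
So P(the ruby in chest 2 | the guide opened chest 1) = (1/9) / (29/72) = 8/29.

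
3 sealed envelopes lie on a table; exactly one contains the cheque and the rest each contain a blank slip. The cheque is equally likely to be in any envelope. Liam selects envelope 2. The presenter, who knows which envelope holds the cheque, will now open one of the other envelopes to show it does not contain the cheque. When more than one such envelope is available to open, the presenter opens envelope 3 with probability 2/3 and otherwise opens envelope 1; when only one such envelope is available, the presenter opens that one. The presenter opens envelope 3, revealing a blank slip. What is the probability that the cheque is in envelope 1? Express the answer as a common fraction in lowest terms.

Apply Bayes' rule, conditioning on where the cheque actually is.
If it is in envelope 1 (prior 1/3): only envelope 3 is available, probability 1; weight (1/3)·1 = 1/3.
If it is in envelope 2 (prior 1/3): envelope 3 is available, opened with probability 2/3; weight (1/3)·(2/3) = 2/9.
If it is in envelope 3 (prior 1/3): the presenter opened envelope 3, so this case is ruled out; weight (1/3)·0 = 0.
The weights sum to 5/9.
So P(the cheque in envelope 1 | the presenter opened envelope 3) = (1/3) / (5/9) = 3/5.

3/5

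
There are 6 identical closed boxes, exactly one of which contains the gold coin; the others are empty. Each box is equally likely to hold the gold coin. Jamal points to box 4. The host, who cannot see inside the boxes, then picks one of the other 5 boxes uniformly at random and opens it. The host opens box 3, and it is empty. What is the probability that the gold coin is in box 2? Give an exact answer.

Apply Bayes' rule, conditioning on where the gold coin actually is.
If it is in any of boxes 1, 2, 4, 5, and 6 (prior 1/6 each): the host picks box 3 with probability 1/5 regardless, and it is not the prize; weight (1/6)·(1/5) = 1/30 each.
If it is in box 3 (prior 1/6): the host opened box 3, so this case is ruled out; weight (1/6)·0 = 0.
The weights sum to 1/6.
So P(the gold coin in box 2 | the host opened box 3) = (1/30) / (1/6) = 1/5.

1/5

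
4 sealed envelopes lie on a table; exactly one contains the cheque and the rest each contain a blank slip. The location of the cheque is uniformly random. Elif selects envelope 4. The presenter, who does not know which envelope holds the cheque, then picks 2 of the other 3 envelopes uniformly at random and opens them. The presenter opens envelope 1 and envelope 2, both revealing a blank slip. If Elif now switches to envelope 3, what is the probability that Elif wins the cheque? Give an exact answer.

Consider each possible location of the cheque in turn.
If it is in either of envelopes 1 and 2 (prior 1/4 each): that envelope was opened and seen not to hold the prize — ruled out; weight (1/4)·0 = 0 each.
If it is in either of envelopes 3 and 4 (prior 1/4 each): the presenter picks exactly this set with probability 1/3 regardless, and none is the prize; weight (1/4)·(1/3) = 1/12 each.
The weights sum to 1/6.
So P(the cheque in envelope 3 | the presenter opened envelope 1 and envelope 2) = (1/12) / (1/6) = 1/2.

1/2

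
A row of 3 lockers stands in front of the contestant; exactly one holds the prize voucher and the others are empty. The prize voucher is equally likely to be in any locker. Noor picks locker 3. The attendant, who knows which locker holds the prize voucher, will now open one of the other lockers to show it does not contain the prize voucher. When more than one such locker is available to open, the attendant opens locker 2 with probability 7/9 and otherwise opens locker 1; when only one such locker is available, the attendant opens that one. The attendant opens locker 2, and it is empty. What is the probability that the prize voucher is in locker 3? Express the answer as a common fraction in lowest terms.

7/16

Apply Bayes' rule, conditioning on where the prize voucher actually is.
If it is in locker 1 (prior 1/3): only locker 2 is available, probability 1; weight (1/3)·1 = 1/3.
If it is in locker 2 (prior 1/3): the attendant opened locker 2, so this case is ruled out; weight (1/3)·0 = 0.
If it is in locker 3 (prior 1/3): locker 2 is available, opened with probability 7/9; weight (1/3)·(7/9) = 7/27.
The weights sum to 16/27.
So P(the prize voucher in locker 3 | the attendant opened locker 2) = (7/27) / (16/27) = 7/16.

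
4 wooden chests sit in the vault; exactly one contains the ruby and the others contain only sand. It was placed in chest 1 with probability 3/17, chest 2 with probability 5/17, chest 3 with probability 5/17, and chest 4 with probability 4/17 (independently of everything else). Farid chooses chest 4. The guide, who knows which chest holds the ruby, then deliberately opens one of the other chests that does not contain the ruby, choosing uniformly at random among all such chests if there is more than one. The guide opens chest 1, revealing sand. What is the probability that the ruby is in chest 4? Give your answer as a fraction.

Consider each possible location of the ruby in turn.
If it is in chest 1 (prior 3/17): the guide opened chest 1, so this case is ruled out; weight (3/17)·0 = 0.
If it is in either of chests 2 and 3 (prior 5/17 each): the guide has 2 equally likely choices, so probability 1/2; weight (5/17)·(1/2) = 5/34 each.
If it is in chest 4 (prior 4/17): the guide has 3 equally likely choices, so probability 1/3; weight (4/17)·(1/3) = 4/51.
The weights sum to 19/51.
So P(the ruby in chest 4 | the guide opened chest 1) = (4/51) / (19/51) = 4/19.

4/19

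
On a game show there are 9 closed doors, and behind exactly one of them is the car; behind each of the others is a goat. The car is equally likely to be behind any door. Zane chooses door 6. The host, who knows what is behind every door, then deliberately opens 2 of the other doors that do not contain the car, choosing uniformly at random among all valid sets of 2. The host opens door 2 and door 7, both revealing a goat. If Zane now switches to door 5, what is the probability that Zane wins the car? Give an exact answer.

4/27

Consider each possible location of the car in turn.
If it is behind any of doors 1, 3, 4, 5, 8, and 9 (prior 1/9 each): the host has 21 equally likely choices, so probability 1/21; weight (1/9)·(1/21) = 1/189 each.
If it is behind either of doors 2 and 7 (prior 1/9 each): that door was opened and seen not to hold the prize — ruled out; weight (1/9)·0 = 0 each.
If it is behind door 6 (prior 1/9): the host has 28 equally likely choices, so probability 1/28; weight (1/9)·(1/28) = 1/252.
The weights sum to 1/28.
So P(the car behind door 5 | the host opened door 2 and door 7) = (1/189) / (1/28) = 4/27.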